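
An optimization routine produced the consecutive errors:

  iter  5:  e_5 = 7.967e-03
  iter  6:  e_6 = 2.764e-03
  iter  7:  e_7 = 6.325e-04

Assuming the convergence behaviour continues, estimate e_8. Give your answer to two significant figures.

First estimate the order: p ≈ ln(e_7/e_6) / ln(e_6/e_5) = ln(6.325e-04/2.764e-03)/ln(2.764e-03/7.967e-03) = ln(0.228835)/ln(0.346931) ≈ 1.3931.
Then e_8 ≈ e_7·(e_7/e_6)^p = 6.325e-04·(0.228835)^1.3931 = 6.325e-04·0.128159 ≈ 8.106e-05.

8.1e-5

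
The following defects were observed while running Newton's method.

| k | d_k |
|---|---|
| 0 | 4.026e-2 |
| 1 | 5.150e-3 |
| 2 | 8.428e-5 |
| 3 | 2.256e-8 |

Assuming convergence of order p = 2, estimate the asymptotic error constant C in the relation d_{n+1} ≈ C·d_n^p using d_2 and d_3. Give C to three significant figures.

C ≈ d_3 / d_2^2
  = 2.256e-8 / (8.428e-5)^2
  = 2.256e-8 / 7.10312e-09 ≈ 3.1761

3.18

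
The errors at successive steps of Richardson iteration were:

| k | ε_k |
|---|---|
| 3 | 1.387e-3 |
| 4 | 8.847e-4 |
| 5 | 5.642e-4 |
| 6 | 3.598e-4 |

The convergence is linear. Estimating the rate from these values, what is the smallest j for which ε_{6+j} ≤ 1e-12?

Rate ρ ≈ ε_6/ε_5 = 3.598e-4/5.642e-4 = 0.6377.
After j more steps, ε_{6+j} ≈ 3.598e-4·ρ^j; need ρ^j ≤ 1e-12/3.598e-4 = 2.77932e-09.
j ≥ ln(2.77932e-09)/ln(0.6377) = -19.7011/-0.44989 = 43.791.
So 44 more iterations are needed.

44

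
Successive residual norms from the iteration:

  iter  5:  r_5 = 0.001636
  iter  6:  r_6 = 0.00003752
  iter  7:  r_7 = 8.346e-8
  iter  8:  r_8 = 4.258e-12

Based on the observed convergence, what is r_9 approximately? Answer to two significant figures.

4.8e-19

First estimate the order: p ≈ ln(r_8/r_7) / ln(r_7/r_6) = ln(4.258e-12/8.346e-8)/ln(8.346e-8/0.00003752) = ln(5.10185e-05)/ln(0.00222441) ≈ 1.6180.
Then r_9 ≈ r_8·(r_8/r_7)^p = 4.258e-12·(5.10185e-05)^1.6180 = 4.258e-12·1.13528e-07 ≈ 4.834e-19.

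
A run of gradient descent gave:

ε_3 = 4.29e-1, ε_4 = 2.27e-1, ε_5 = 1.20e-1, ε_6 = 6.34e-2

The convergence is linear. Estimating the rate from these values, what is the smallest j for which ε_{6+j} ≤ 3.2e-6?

Rate ρ ≈ ε_6/ε_5 = 6.34e-2/1.20e-1 = 0.5283.
After j more steps, ε_{6+j} ≈ 6.34e-2·ρ^j; need ρ^j ≤ 3.2e-6/6.34e-2 = 5.04732e-05.
j ≥ ln(5.04732e-05)/ln(0.5283) = -9.8941/-0.63809 = 15.506.
So 16 more iterations are needed.

16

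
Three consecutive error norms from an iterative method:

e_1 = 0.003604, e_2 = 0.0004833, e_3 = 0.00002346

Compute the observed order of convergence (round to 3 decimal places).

1.506

p ≈ ln(e_3/e_2) / ln(e_2/e_1)
  = ln(0.00002346/0.0004833) / ln(0.0004833/0.003604)
  = ln(0.0485413) / ln(0.134101)
  = -3.025340 / -2.009162 ≈ 1.505772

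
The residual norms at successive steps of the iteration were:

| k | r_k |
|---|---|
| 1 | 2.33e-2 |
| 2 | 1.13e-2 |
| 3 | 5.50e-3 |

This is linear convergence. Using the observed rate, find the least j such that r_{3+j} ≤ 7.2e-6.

10

Rate ρ ≈ r_3/r_2 = 5.50e-3/1.13e-2 = 0.4867.
After j more steps, r_{3+j} ≈ 5.50e-3·ρ^j; need ρ^j ≤ 7.2e-6/5.50e-3 = 0.00130909.
j ≥ ln(0.00130909)/ln(0.4867) = -6.6384/-0.72011 = 9.219.
So 10 more iterations are needed.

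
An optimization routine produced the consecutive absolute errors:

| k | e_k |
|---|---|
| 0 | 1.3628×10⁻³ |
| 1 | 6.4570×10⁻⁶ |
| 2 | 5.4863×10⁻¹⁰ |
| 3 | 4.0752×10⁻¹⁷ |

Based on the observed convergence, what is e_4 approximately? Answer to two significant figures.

1.3e-29

First estimate the order: p ≈ ln(e_3/e_2) / ln(e_2/e_1) = ln(4.0752×10⁻¹⁷/5.4863×10⁻¹⁰)/ln(5.4863×10⁻¹⁰/6.4570×10⁻⁶) = ln(7.42796e-08)/ln(8.49667e-05) ≈ 1.7513.
Then e_4 ≈ e_3·(e_3/e_2)^p = 4.0752×10⁻¹⁷·(7.42796e-08)^1.7513 = 4.0752×10⁻¹⁷·3.27155e-13 ≈ 1.333e-29.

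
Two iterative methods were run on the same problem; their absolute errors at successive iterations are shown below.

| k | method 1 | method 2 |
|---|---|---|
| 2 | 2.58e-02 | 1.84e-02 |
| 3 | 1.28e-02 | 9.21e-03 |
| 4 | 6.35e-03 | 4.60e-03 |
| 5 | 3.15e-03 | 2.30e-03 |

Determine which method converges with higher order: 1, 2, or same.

same

Method 1: p ≈ ln(3.15e-03/6.35e-03)/ln(6.35e-03/1.28e-02) ≈ 1.00.
Method 2: p ≈ ln(2.30e-03/4.60e-03)/ln(4.60e-03/9.21e-03) ≈ 1.00.
Both orders ≈ 1.0 — effectively the same.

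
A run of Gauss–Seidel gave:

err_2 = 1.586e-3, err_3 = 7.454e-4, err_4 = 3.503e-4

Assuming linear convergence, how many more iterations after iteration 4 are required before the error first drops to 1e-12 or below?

27

Rate ρ ≈ err_4/err_3 = 3.503e-4/7.454e-4 = 0.4699.
After j more steps, err_{4+j} ≈ 3.503e-4·ρ^j; need ρ^j ≤ 1e-12/3.503e-4 = 2.8547e-09.
j ≥ ln(2.8547e-09)/ln(0.4699) = -19.6743/-0.75524 = 26.050.
So 27 more iterations are needed.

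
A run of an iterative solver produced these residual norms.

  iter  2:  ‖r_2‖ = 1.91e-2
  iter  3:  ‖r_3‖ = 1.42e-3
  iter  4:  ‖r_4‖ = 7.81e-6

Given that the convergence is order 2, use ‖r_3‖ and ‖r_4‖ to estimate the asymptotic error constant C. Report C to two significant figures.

3.9

C ≈ ‖r_4‖ / ‖r_3‖^2
  = 7.81e-6 / (1.42e-3)^2
  = 7.81e-6 / 2.0164e-06 ≈ 3.8732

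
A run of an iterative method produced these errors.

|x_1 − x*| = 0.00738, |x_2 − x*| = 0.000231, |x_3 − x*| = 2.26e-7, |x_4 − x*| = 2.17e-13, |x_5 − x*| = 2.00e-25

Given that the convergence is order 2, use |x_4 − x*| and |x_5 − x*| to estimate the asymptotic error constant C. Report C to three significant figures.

4.25

C ≈ |x_5 − x*| / |x_4 − x*|^2
  = 2.00e-25 / (2.17e-13)^2
  = 2.00e-25 / 4.7089e-26 ≈ 4.2473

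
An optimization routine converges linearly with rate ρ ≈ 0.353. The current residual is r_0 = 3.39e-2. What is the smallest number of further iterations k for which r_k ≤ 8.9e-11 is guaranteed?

19

After k steps, r_k ≈ 3.39e-2·0.353^k.
Need 0.353^k ≤ 8.9e-11/3.39e-2 = 2.62537e-09.
k ≥ ln(2.62537e-09)/ln(0.353) = -19.7580/-1.04129 = 18.975.
Smallest integer k = 19.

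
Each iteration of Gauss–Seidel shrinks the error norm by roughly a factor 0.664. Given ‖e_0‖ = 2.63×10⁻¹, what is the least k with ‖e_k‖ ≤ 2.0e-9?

46

After k steps, ‖e_k‖ ≈ 2.63×10⁻¹·0.664^k.
Need 0.664^k ≤ 2.0e-9/2.63×10⁻¹ = 7.60456e-09.
k ≥ ln(7.60456e-09)/ln(0.664) = -18.6945/-0.40947 = 45.655.
Smallest integer k = 46.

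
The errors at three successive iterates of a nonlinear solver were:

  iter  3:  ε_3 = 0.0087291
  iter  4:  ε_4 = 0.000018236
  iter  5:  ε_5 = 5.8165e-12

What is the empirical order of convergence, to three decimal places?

2.424

p ≈ ln(ε_5/ε_4) / ln(ε_4/ε_3)
  = ln(5.8165e-12/0.000018236) / ln(0.000018236/0.0087291)
  = ln(3.18957e-07) / ln(0.0020891)
  = -14.958210 / -6.171022 ≈ 2.423944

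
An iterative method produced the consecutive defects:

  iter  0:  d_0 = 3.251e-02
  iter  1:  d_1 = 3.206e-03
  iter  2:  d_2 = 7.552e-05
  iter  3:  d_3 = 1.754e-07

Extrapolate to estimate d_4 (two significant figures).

9.6e-12

First estimate the order: p ≈ ln(d_3/d_2) / ln(d_2/d_1) = ln(1.754e-07/7.552e-05)/ln(7.552e-05/3.206e-03) = ln(0.00232256)/ln(0.0235558) ≈ 1.6181.
Then d_4 ≈ d_3·(d_3/d_2)^p = 1.754e-07·(0.00232256)^1.6181 = 1.754e-07·5.46854e-05 ≈ 9.592e-12.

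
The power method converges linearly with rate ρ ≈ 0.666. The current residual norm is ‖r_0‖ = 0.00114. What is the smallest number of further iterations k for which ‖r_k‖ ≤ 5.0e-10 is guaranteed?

After k steps, ‖r_k‖ ≈ 0.00114·0.666^k.
Need 0.666^k ≤ 5.0e-10/0.00114 = 4.38596e-07.
k ≥ ln(4.38596e-07)/ln(0.666) = -14.6397/-0.40647 = 36.017.
Smallest integer k = 37.

37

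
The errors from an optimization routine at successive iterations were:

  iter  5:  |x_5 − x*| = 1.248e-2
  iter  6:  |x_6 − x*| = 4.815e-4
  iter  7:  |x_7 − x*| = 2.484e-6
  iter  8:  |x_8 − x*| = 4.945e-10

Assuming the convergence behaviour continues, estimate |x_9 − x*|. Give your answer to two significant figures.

First estimate the order: p ≈ ln(|x_8 − x*|/|x_7 − x*|) / ln(|x_7 − x*|/|x_6 − x*|) = ln(4.945e-10/2.484e-6)/ln(2.484e-6/4.815e-4) = ln(0.000199074)/ln(0.00515888) ≈ 1.6180.
Then |x_9 − x*| ≈ |x_8 − x*|·(|x_8 − x*|/|x_7 − x*|)^p = 4.945e-10·(0.000199074)^1.6180 = 4.945e-10·1.02756e-06 ≈ 5.081e-16.

5.1e-16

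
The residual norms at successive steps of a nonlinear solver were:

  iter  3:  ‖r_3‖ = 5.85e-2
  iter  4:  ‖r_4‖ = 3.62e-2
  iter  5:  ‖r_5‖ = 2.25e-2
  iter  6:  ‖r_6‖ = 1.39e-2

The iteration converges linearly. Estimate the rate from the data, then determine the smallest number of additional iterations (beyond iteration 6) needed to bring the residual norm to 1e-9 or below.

Rate ρ ≈ ‖r_6‖/‖r_5‖ = 1.39e-2/2.25e-2 = 0.6178.
After j more steps, ‖r_{6+j}‖ ≈ 1.39e-2·ρ^j; need ρ^j ≤ 1e-9/1.39e-2 = 7.19424e-08.
j ≥ ln(7.19424e-08)/ln(0.6178) = -16.4474/-0.48159 = 34.152.
So 35 more iterations are needed.

35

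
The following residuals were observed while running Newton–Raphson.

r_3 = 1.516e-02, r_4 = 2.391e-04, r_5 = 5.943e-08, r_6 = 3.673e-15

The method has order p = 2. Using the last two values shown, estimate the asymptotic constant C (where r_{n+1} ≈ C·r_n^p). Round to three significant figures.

1.04

C ≈ r_6 / r_5^2
  = 3.673e-15 / (5.943e-08)^2
  = 3.673e-15 / 3.53192e-15 ≈ 1.0399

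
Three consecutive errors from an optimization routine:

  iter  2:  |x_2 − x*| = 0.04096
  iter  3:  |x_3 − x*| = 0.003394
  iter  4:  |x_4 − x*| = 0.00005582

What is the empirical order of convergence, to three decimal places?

p ≈ ln(|x_4 − x*|/|x_3 − x*|) / ln(|x_3 − x*|/|x_2 − x*|)
  = ln(0.00005582/0.003394) / ln(0.003394/0.04096)
  = ln(0.0164467) / ln(0.0828613)
  = -4.107630 / -2.490587 ≈ 1.649262

1.649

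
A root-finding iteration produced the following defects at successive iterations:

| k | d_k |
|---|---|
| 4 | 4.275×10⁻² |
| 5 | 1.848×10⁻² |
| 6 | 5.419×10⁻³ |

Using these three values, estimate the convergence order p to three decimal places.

1.463

p ≈ ln(d_6/d_5) / ln(d_5/d_4)
  = ln(5.419×10⁻³/1.848×10⁻²) / ln(1.848×10⁻²/4.275×10⁻²)
  = ln(0.293236) / ln(0.432281)
  = -1.226778 / -0.838679 ≈ 1.462750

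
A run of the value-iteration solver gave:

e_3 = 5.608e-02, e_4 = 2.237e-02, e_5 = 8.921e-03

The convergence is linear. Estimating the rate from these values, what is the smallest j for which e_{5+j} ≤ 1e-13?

28

Rate ρ ≈ e_5/e_4 = 8.921e-03/2.237e-02 = 0.3988.
After j more steps, e_{5+j} ≈ 8.921e-03·ρ^j; need ρ^j ≤ 1e-13/8.921e-03 = 1.12095e-11.
j ≥ ln(1.12095e-11)/ln(0.3988) = -25.2143/-0.91930 = 27.428.
So 28 more iterations are needed.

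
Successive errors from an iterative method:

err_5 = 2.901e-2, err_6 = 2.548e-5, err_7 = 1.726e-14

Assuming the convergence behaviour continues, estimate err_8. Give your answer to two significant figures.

5.4e-42

First estimate the order: p ≈ ln(err_7/err_6) / ln(err_6/err_5) = ln(1.726e-14/2.548e-5)/ln(2.548e-5/2.901e-2) = ln(6.77394e-10)/ln(0.000878318) ≈ 3.0000.
Then err_8 ≈ err_7·(err_7/err_6)^p = 1.726e-14·(6.77394e-10)^3.0000 = 1.726e-14·3.10831e-28 ≈ 5.365e-42.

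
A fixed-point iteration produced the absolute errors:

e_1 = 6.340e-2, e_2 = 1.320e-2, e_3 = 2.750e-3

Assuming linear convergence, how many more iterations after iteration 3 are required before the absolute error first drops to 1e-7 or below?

7

Rate ρ ≈ e_3/e_2 = 2.750e-3/1.320e-2 = 0.2083.
After j more steps, e_{3+j} ≈ 2.750e-3·ρ^j; need ρ^j ≤ 1e-7/2.750e-3 = 3.63636e-05.
j ≥ ln(3.63636e-05)/ln(0.2083) = -10.2219/-1.56878 = 6.516.
So 7 more iterations are needed.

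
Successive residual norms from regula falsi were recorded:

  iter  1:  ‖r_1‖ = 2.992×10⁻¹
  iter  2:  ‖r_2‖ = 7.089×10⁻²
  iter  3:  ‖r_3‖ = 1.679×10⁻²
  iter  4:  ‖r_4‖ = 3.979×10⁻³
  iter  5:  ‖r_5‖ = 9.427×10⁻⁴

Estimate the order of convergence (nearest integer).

Consecutive ratios: ‖r_5‖/‖r_4‖ = 9.427×10⁻⁴/3.979×10⁻³ = 0.236919, ‖r_4‖/‖r_3‖ = 3.979×10⁻³/1.679×10⁻² = 0.236986.
p ≈ ln(0.236919)/ln(0.236986) = -1.4400/-1.4398 ≈ 1.00.
So the convergence is linear (order 1).

1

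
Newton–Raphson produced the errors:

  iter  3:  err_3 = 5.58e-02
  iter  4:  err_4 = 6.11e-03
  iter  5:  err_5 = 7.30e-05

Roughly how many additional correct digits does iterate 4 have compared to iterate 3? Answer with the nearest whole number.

1

Digits gained ≈ log₁₀(err_3/err_4) = log₁₀(5.58e-02/6.11e-03) = log₁₀(9.13257) ≈ 0.961.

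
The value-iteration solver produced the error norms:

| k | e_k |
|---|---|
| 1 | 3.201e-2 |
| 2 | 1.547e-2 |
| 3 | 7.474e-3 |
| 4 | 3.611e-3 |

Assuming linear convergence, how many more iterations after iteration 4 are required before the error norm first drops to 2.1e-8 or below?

17

Rate ρ ≈ e_4/e_3 = 3.611e-3/7.474e-3 = 0.4831.
After j more steps, e_{4+j} ≈ 3.611e-3·ρ^j; need ρ^j ≤ 2.1e-8/3.611e-3 = 5.81556e-06.
j ≥ ln(5.81556e-06)/ln(0.4831) = -12.0550/-0.72753 = 16.570.
So 17 more iterations are needed.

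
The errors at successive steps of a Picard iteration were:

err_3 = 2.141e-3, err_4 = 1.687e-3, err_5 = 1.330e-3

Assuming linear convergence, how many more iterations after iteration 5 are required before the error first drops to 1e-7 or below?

Rate ρ ≈ err_5/err_4 = 1.330e-3/1.687e-3 = 0.7884.
After j more steps, err_{5+j} ≈ 1.330e-3·ρ^j; need ρ^j ≤ 1e-7/1.330e-3 = 7.5188e-05.
j ≥ ln(7.5188e-05)/ln(0.7884) = -9.4955/-0.23775 = 39.939.
So 40 more iterations are needed.

40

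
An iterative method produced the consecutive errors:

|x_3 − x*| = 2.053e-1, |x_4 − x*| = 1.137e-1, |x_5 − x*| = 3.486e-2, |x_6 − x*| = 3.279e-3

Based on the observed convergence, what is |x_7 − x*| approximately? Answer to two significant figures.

2.9e-5

First estimate the order: p ≈ ln(|x_6 − x*|/|x_5 − x*|) / ln(|x_5 − x*|/|x_4 − x*|) = ln(3.279e-3/3.486e-2)/ln(3.486e-2/1.137e-1) = ln(0.094062)/ln(0.306596) ≈ 1.9995.
Then |x_7 − x*| ≈ |x_6 − x*|·(|x_6 − x*|/|x_5 − x*|)^p = 3.279e-3·(0.094062)^1.9995 = 3.279e-3·0.00885812 ≈ 2.905e-05.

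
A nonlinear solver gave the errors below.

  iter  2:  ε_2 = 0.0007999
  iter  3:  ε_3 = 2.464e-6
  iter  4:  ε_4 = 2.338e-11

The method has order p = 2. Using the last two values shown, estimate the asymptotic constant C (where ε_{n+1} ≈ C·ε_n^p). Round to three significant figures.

3.85

C ≈ ε_4 / ε_3^2
  = 2.338e-11 / (2.464e-6)^2
  = 2.338e-11 / 6.0713e-12 ≈ 3.8509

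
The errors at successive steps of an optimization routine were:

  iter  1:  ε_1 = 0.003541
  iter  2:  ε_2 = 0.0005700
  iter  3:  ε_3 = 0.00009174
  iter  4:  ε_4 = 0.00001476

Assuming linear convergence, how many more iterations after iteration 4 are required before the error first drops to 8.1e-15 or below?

12

Rate ρ ≈ ε_4/ε_3 = 0.00001476/0.00009174 = 0.1609.
After j more steps, ε_{4+j} ≈ 0.00001476·ρ^j; need ρ^j ≤ 8.1e-15/0.00001476 = 5.4878e-10.
j ≥ ln(5.4878e-10)/ln(0.1609) = -21.3233/-1.82697 = 11.671.
So 12 more iterations are needed.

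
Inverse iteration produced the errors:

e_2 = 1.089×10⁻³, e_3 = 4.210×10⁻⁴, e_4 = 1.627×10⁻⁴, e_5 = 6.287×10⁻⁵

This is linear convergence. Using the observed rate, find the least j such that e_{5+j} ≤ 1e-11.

17

Rate ρ ≈ e_5/e_4 = 6.287×10⁻⁵/1.627×10⁻⁴ = 0.3864.
After j more steps, e_{5+j} ≈ 6.287×10⁻⁵·ρ^j; need ρ^j ≤ 1e-11/6.287×10⁻⁵ = 1.59058e-07.
j ≥ ln(1.59058e-07)/ln(0.3864) = -15.6540/-0.95088 = 16.463.
So 17 more iterations are needed.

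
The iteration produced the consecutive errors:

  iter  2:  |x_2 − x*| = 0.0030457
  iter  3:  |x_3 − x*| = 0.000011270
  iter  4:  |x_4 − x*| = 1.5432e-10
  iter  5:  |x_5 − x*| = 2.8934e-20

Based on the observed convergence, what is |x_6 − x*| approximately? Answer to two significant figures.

First estimate the order: p ≈ ln(|x_5 − x*|/|x_4 − x*|) / ln(|x_4 − x*|/|x_3 − x*|) = ln(2.8934e-20/1.5432e-10)/ln(1.5432e-10/0.000011270) = ln(1.87494e-10)/ln(1.3693e-05) ≈ 2.0000.
Then |x_6 − x*| ≈ |x_5 − x*|·(|x_5 − x*|/|x_4 − x*|)^p = 2.8934e-20·(1.87494e-10)^2.0000 = 2.8934e-20·3.5154e-20 ≈ 1.017e-39.

1.0e-39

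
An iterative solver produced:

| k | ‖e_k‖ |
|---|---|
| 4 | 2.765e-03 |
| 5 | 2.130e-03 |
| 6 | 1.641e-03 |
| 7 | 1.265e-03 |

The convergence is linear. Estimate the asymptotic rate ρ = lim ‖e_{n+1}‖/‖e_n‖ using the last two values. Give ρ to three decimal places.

ρ ≈ ‖e_7‖/‖e_6‖ = 1.265e-03/1.641e-03 = 0.77087

0.771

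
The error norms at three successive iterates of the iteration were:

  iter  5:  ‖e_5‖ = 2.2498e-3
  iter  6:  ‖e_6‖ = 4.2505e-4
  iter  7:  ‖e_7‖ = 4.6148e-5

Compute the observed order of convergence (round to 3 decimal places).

1.332

p ≈ ln(‖e_7‖/‖e_6‖) / ln(‖e_6‖/‖e_5‖)
  = ln(4.6148e-5/4.2505e-4) / ln(4.2505e-4/2.2498e-3)
  = ln(0.108571) / ln(0.188928)
  = -2.220351 / -1.666389 ≈ 1.332433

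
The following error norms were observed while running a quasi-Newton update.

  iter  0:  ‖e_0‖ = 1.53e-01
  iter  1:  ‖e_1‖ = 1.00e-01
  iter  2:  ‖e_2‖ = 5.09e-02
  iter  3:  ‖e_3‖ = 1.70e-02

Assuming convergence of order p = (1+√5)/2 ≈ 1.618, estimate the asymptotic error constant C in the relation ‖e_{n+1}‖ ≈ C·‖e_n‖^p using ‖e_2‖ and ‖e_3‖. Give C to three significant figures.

C ≈ ‖e_3‖ / ‖e_2‖^1.618
  = 1.70e-02 / (5.09e-02)^1.618
  = 1.70e-02 / 0.00808108 ≈ 2.1037

2.10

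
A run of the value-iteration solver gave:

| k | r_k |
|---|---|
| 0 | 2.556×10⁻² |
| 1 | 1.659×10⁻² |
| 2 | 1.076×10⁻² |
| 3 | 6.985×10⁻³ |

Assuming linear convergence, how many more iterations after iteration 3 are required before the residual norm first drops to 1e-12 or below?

53

Rate ρ ≈ r_3/r_2 = 6.985×10⁻³/1.076×10⁻² = 0.6492.
After j more steps, r_{3+j} ≈ 6.985×10⁻³·ρ^j; need ρ^j ≤ 1e-12/6.985×10⁻³ = 1.43164e-10.
j ≥ ln(1.43164e-10)/ln(0.6492) = -22.6670/-0.43201 = 52.469.
So 53 more iterations are needed.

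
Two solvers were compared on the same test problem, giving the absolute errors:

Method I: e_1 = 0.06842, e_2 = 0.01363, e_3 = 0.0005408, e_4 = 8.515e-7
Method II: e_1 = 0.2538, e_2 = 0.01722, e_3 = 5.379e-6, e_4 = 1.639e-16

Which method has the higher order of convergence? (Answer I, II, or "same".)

II

Method I: p ≈ ln(8.515e-7/0.0005408)/ln(0.0005408/0.01363) ≈ 2.00.
Method II: p ≈ ln(1.639e-16/5.379e-6)/ln(5.379e-6/0.01722) ≈ 3.00.
Method II has the higher order (≈3.0 vs ≈2.0).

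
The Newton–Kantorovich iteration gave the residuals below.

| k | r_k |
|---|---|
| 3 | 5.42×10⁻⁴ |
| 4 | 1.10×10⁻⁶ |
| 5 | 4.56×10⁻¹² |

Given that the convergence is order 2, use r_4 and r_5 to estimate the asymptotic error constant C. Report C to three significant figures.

3.77

C ≈ r_5 / r_4^2
  = 4.56×10⁻¹² / (1.10×10⁻⁶)^2
  = 4.56×10⁻¹² / 1.21e-12 ≈ 3.7686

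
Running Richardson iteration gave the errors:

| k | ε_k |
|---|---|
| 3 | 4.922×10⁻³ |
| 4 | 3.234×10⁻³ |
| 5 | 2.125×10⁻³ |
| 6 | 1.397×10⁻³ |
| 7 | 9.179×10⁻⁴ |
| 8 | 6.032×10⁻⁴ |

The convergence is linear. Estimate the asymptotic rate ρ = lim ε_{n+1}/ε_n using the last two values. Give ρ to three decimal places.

0.657

ρ ≈ ε_8/ε_7 = 6.032×10⁻⁴/9.179×10⁻⁴ = 0.65715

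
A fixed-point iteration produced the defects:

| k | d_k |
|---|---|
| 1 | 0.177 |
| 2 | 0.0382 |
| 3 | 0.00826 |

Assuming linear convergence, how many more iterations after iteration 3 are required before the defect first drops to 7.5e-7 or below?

7

Rate ρ ≈ d_3/d_2 = 0.00826/0.0382 = 0.2162.
After j more steps, d_{3+j} ≈ 0.00826·ρ^j; need ρ^j ≤ 7.5e-7/0.00826 = 9.0799e-05.
j ≥ ln(9.0799e-05)/ln(0.2162) = -9.3069/-1.53155 = 6.077.
So 7 more iterations are needed.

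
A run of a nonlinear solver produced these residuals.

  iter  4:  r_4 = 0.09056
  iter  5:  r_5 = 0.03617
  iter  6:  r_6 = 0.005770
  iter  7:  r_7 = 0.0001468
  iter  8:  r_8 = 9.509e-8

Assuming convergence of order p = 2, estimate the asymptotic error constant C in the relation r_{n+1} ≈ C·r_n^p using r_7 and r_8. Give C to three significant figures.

4.41

C ≈ r_8 / r_7^2
  = 9.509e-8 / (0.0001468)^2
  = 9.509e-8 / 2.15502e-08 ≈ 4.4125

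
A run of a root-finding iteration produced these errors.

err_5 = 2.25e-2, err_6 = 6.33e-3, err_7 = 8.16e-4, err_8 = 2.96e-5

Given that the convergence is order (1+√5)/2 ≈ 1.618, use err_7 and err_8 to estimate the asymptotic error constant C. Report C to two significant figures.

2.9

C ≈ err_8 / err_7^1.618
  = 2.96e-5 / (8.16e-4)^1.618
  = 2.96e-5 / 1.0072e-05 ≈ 2.9388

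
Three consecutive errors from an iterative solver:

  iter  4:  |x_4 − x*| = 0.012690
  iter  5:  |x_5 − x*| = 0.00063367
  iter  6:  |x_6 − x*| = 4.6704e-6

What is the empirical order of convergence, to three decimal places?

p ≈ ln(|x_6 − x*|/|x_5 − x*|) / ln(|x_5 − x*|/|x_4 − x*|)
  = ln(4.6704e-6/0.00063367) / ln(0.00063367/0.012690)
  = ln(0.0073704) / ln(0.0499346)
  = -4.910283 / -2.997041 ≈ 1.638377

1.638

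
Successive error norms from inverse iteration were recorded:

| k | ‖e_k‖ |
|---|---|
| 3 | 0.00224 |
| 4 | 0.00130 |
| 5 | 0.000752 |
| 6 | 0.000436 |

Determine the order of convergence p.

Consecutive ratios: ‖e_6‖/‖e_5‖ = 0.000436/0.000752 = 0.579787, ‖e_5‖/‖e_4‖ = 0.000752/0.00130 = 0.578462.
p ≈ ln(0.579787)/ln(0.578462) = -0.5451/-0.5474 ≈ 1.00.
So the convergence is linear (order 1).

1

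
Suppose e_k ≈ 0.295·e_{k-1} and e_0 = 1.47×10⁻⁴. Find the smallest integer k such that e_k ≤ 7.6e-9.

After k steps, e_k ≈ 1.47×10⁻⁴·0.295^k.
Need 0.295^k ≤ 7.6e-9/1.47×10⁻⁴ = 5.17007e-05.
k ≥ ln(5.17007e-05)/ln(0.295) = -9.8700/-1.22078 = 8.085.
Smallest integer k = 9.

9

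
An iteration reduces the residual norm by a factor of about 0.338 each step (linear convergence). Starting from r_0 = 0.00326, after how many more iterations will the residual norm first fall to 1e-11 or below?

19

After k steps, r_k ≈ 0.00326·0.338^k.
Need 0.338^k ≤ 1e-11/0.00326 = 3.06748e-09.
k ≥ ln(3.06748e-09)/ln(0.338) = -19.6024/-1.08471 = 18.072.
Smallest integer k = 19.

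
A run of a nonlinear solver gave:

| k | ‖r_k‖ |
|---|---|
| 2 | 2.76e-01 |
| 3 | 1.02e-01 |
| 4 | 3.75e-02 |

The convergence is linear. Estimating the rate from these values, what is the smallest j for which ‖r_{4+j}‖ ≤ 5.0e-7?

12

Rate ρ ≈ ‖r_4‖/‖r_3‖ = 3.75e-02/1.02e-01 = 0.3676.
After j more steps, ‖r_{4+j}‖ ≈ 3.75e-02·ρ^j; need ρ^j ≤ 5.0e-7/3.75e-02 = 1.33333e-05.
j ≥ ln(1.33333e-05)/ln(0.3676) = -11.2252/-1.00076 = 11.217.
So 12 more iterations are needed.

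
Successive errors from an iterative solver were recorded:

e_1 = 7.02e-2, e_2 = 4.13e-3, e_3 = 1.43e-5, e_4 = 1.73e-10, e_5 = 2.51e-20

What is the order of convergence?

2

Consecutive ratios: e_5/e_4 = 2.51e-20/1.73e-10 = 1.45087e-10, e_4/e_3 = 1.73e-10/1.43e-5 = 1.20979e-05.
p ≈ ln(1.45087e-10)/ln(1.20979e-05) = -22.6537/-11.3225 ≈ 2.00.
So the convergence is quadratic (order 2).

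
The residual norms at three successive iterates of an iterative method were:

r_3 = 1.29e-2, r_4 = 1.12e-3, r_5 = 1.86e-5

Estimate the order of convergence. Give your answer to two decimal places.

p ≈ ln(r_5/r_4) / ln(r_4/r_3)
  = ln(1.86e-5/1.12e-3) / ln(1.12e-3/1.29e-2)
  = ln(0.0166071) / ln(0.0868217)
  = -4.09792 / -2.44390 ≈ 1.67680

1.68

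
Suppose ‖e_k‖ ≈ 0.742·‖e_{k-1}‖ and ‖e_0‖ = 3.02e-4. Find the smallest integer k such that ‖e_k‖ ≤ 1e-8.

35

After k steps, ‖e_k‖ ≈ 3.02e-4·0.742^k.
Need 0.742^k ≤ 1e-8/3.02e-4 = 3.31126e-05.
k ≥ ln(3.31126e-05)/ln(0.742) = -10.3156/-0.29841 = 34.569.
Smallest integer k = 35.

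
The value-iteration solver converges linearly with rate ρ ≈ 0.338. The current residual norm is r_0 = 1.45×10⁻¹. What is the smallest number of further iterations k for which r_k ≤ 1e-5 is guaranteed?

9

After k steps, r_k ≈ 1.45×10⁻¹·0.338^k.
Need 0.338^k ≤ 1e-5/1.45×10⁻¹ = 6.89655e-05.
k ≥ ln(6.89655e-05)/ln(0.338) = -9.5819/-1.08471 = 8.834.
Smallest integer k = 9.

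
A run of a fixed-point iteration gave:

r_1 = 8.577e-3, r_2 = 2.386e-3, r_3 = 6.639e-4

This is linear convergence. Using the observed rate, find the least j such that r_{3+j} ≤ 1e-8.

Rate ρ ≈ r_3/r_2 = 6.639e-4/2.386e-3 = 0.2782.
After j more steps, r_{3+j} ≈ 6.639e-4·ρ^j; need ρ^j ≤ 1e-8/6.639e-4 = 1.50625e-05.
j ≥ ln(1.50625e-05)/ln(0.2782) = -11.1033/-1.27941 = 8.678.
So 9 more iterations are needed.

9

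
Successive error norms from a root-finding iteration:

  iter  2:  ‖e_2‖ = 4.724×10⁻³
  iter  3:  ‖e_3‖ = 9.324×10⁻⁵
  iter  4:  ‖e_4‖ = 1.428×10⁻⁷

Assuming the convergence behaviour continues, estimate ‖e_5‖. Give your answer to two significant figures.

First estimate the order: p ≈ ln(‖e_4‖/‖e_3‖) / ln(‖e_3‖/‖e_2‖) = ln(1.428×10⁻⁷/9.324×10⁻⁵)/ln(9.324×10⁻⁵/4.724×10⁻³) = ln(0.00153153)/ln(0.0197375) ≈ 1.6512.
Then ‖e_5‖ ≈ ‖e_4‖·(‖e_4‖/‖e_3‖)^p = 1.428×10⁻⁷·(0.00153153)^1.6512 = 1.428×10⁻⁷·2.24946e-05 ≈ 3.212e-12.

3.2e-12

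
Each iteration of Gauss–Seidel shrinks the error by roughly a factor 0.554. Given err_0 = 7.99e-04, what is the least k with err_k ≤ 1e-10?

27

After k steps, err_k ≈ 7.99e-04·0.554^k.
Need 0.554^k ≤ 1e-10/7.99e-04 = 1.25156e-07.
k ≥ ln(1.25156e-07)/ln(0.554) = -15.8937/-0.59059 = 26.912.
Smallest integer k = 27.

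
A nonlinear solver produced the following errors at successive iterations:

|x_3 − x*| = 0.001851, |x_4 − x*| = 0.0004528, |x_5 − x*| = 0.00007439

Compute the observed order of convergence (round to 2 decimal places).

1.28

p ≈ ln(|x_5 − x*|/|x_4 − x*|) / ln(|x_4 − x*|/|x_3 − x*|)
  = ln(0.00007439/0.0004528) / ln(0.0004528/0.001851)
  = ln(0.164289) / ln(0.244625)
  = -1.80613 / -1.40803 ≈ 1.28274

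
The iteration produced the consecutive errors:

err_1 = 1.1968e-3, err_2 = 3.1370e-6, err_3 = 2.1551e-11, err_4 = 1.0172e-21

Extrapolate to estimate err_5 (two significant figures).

2.3e-42

First estimate the order: p ≈ ln(err_4/err_3) / ln(err_3/err_2) = ln(1.0172e-21/2.1551e-11)/ln(2.1551e-11/3.1370e-6) = ln(4.71997e-11)/ln(6.86994e-06) ≈ 2.0000.
Then err_5 ≈ err_4·(err_4/err_3)^p = 1.0172e-21·(4.71997e-11)^2.0000 = 1.0172e-21·2.22781e-21 ≈ 2.266e-42.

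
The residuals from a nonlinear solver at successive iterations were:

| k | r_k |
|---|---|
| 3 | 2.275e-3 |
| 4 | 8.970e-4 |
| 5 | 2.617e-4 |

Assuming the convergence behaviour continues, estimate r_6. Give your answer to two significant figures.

First estimate the order: p ≈ ln(r_5/r_4) / ln(r_4/r_3) = ln(2.617e-4/8.970e-4)/ln(8.970e-4/2.275e-3) = ln(0.29175)/ln(0.394286) ≈ 1.3236.
Then r_6 ≈ r_5·(r_5/r_4)^p = 2.617e-4·(0.29175)^1.3236 = 2.617e-4·0.195834 ≈ 5.125e-05.

5.1e-5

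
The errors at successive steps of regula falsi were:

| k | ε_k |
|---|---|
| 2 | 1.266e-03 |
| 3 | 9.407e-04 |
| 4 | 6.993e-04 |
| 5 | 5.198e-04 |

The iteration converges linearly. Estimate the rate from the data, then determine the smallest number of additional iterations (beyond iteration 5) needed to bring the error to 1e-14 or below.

Rate ρ ≈ ε_5/ε_4 = 5.198e-04/6.993e-04 = 0.7433.
After j more steps, ε_{5+j} ≈ 5.198e-04·ρ^j; need ρ^j ≤ 1e-14/5.198e-04 = 1.92382e-11.
j ≥ ln(1.92382e-11)/ln(0.7433) = -24.6741/-0.29666 = 83.173.
So 84 more iterations are needed.

84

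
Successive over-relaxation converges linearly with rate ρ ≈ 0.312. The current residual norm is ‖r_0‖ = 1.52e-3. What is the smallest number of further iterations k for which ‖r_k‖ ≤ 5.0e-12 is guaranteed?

17

After k steps, ‖r_k‖ ≈ 1.52e-3·0.312^k.
Need 0.312^k ≤ 5.0e-12/1.52e-3 = 3.28947e-09.
k ≥ ln(3.28947e-09)/ln(0.312) = -19.5325/-1.16475 = 16.770.
Smallest integer k = 17.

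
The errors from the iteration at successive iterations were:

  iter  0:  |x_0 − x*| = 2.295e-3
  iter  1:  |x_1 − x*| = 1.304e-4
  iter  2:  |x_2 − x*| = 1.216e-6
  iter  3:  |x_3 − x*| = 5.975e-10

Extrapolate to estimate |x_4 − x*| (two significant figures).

2.4e-15

First estimate the order: p ≈ ln(|x_3 − x*|/|x_2 − x*|) / ln(|x_2 − x*|/|x_1 − x*|) = ln(5.975e-10/1.216e-6)/ln(1.216e-6/1.304e-4) = ln(0.000491365)/ln(0.00932515) ≈ 1.6296.
Then |x_4 − x*| ≈ |x_3 − x*|·(|x_3 − x*|/|x_2 − x*|)^p = 5.975e-10·(0.000491365)^1.6296 = 5.975e-10·4.058e-06 ≈ 2.425e-15.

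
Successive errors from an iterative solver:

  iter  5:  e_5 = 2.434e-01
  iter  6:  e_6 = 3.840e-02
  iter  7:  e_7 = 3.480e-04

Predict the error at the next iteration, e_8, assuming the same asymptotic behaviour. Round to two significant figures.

2.2e-9

First estimate the order: p ≈ ln(e_7/e_6) / ln(e_6/e_5) = ln(3.480e-04/3.840e-02)/ln(3.840e-02/2.434e-01) = ln(0.0090625)/ln(0.157765) ≈ 2.5471.
Then e_8 ≈ e_7·(e_7/e_6)^p = 3.480e-04·(0.0090625)^2.5471 = 3.480e-04·6.26479e-06 ≈ 2.18e-09.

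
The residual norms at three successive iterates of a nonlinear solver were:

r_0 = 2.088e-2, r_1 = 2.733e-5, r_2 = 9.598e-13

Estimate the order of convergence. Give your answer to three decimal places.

p ≈ ln(r_2/r_1) / ln(r_1/r_0)
  = ln(9.598e-13/2.733e-5) / ln(2.733e-5/2.088e-2)
  = ln(3.51189e-08) / ln(0.00130891)
  = -17.164526 / -6.638561 ≈ 2.585579

2.586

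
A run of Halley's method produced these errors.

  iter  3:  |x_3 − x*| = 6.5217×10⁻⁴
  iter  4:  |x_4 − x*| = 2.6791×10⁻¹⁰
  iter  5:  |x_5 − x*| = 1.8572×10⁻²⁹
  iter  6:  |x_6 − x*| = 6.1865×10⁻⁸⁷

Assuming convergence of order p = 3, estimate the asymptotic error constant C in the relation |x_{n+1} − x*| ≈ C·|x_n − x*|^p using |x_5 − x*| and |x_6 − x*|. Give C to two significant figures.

C ≈ |x_6 − x*| / |x_5 − x*|^3
  = 6.1865×10⁻⁸⁷ / (1.8572×10⁻²⁹)^3
  = 6.1865×10⁻⁸⁷ / 6.40584e-87 ≈ 0.96576

0.97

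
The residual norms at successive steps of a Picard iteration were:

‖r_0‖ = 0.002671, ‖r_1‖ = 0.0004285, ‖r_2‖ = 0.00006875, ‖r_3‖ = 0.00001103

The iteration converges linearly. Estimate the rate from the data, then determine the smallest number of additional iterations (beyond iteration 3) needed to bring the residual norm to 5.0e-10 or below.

6

Rate ρ ≈ ‖r_3‖/‖r_2‖ = 0.00001103/0.00006875 = 0.1604.
After j more steps, ‖r_{3+j}‖ ≈ 0.00001103·ρ^j; need ρ^j ≤ 5.0e-10/0.00001103 = 4.53309e-05.
j ≥ ln(4.53309e-05)/ln(0.1604) = -10.0015/-1.83008 = 5.465.
So 6 more iterations are needed.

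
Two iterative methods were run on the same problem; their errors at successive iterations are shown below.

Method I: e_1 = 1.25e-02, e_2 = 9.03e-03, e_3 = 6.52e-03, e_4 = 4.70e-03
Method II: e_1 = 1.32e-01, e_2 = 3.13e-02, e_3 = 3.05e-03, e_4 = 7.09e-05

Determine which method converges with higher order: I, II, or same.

II

Method I: p ≈ ln(4.70e-03/6.52e-03)/ln(6.52e-03/9.03e-03) ≈ 1.01.
Method II: p ≈ ln(7.09e-05/3.05e-03)/ln(3.05e-03/3.13e-02) ≈ 1.62.
Method II has the higher order (≈1.6 vs ≈1.0).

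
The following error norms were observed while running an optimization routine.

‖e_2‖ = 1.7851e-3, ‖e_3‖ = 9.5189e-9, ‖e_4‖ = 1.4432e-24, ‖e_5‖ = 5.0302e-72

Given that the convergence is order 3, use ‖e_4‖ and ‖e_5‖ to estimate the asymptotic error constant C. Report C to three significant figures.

C ≈ ‖e_5‖ / ‖e_4‖^3
  = 5.0302e-72 / (1.4432e-24)^3
  = 5.0302e-72 / 3.00593e-72 ≈ 1.6734

1.67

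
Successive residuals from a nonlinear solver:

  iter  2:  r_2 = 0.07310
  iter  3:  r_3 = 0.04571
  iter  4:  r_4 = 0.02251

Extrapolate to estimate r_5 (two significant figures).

7.7e-3

First estimate the order: p ≈ ln(r_4/r_3) / ln(r_3/r_2) = ln(0.02251/0.04571)/ln(0.04571/0.07310) = ln(0.492452)/ln(0.625308) ≈ 1.5087.
Then r_5 ≈ r_4·(r_4/r_3)^p = 0.02251·(0.492452)^1.5087 = 0.02251·0.343455 ≈ 0.007731.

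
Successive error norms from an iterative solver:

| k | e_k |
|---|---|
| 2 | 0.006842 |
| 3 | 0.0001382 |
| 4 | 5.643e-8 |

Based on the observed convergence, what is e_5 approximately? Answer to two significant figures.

First estimate the order: p ≈ ln(e_4/e_3) / ln(e_3/e_2) = ln(5.643e-8/0.0001382)/ln(0.0001382/0.006842) = ln(0.000408321)/ln(0.0201988) ≈ 1.9998.
Then e_5 ≈ e_4·(e_4/e_3)^p = 5.643e-8·(0.000408321)^1.9998 = 5.643e-8·1.66986e-07 ≈ 9.423e-15.

9.4e-15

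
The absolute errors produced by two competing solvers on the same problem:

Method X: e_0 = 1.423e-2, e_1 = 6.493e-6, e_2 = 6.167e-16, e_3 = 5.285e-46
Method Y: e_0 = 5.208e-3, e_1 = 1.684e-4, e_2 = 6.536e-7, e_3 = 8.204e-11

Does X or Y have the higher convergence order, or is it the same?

X

Method X: p ≈ ln(5.285e-46/6.167e-16)/ln(6.167e-16/6.493e-6) ≈ 3.00.
Method Y: p ≈ ln(8.204e-11/6.536e-7)/ln(6.536e-7/1.684e-4) ≈ 1.62.
Method X has the higher order (≈3.0 vs ≈1.6).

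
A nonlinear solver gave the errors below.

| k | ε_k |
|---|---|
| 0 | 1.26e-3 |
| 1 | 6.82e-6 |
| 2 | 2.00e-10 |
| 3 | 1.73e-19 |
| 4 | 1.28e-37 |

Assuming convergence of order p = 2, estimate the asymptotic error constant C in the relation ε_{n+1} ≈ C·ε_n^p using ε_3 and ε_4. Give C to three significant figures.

4.28

C ≈ ε_4 / ε_3^2
  = 1.28e-37 / (1.73e-19)^2
  = 1.28e-37 / 2.9929e-38 ≈ 4.2768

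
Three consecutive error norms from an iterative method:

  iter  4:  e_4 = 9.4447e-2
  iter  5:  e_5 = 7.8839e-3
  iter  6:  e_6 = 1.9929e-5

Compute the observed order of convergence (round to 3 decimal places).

p ≈ ln(e_6/e_5) / ln(e_5/e_4)
  = ln(1.9929e-5/7.8839e-3) / ln(7.8839e-3/9.4447e-2)
  = ln(0.00252781) / ln(0.0834743)
  = -5.980402 / -2.483216 ≈ 2.408329

2.408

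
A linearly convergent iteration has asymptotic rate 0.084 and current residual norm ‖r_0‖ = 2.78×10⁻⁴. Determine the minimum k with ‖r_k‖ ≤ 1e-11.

7

After k steps, ‖r_k‖ ≈ 2.78×10⁻⁴·0.084^k.
Need 0.084^k ≤ 1e-11/2.78×10⁻⁴ = 3.59712e-08.
k ≥ ln(3.59712e-08)/ln(0.084) = -17.1405/-2.47694 = 6.920.
Smallest integer k = 7.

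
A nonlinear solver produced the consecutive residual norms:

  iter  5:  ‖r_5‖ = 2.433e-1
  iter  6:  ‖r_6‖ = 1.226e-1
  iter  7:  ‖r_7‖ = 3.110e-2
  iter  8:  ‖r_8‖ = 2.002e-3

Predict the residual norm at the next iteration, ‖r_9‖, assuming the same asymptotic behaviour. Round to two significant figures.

First estimate the order: p ≈ ln(‖r_8‖/‖r_7‖) / ln(‖r_7‖/‖r_6‖) = ln(2.002e-3/3.110e-2)/ln(3.110e-2/1.226e-1) = ln(0.064373)/ln(0.25367) ≈ 1.9997.
Then ‖r_9‖ ≈ ‖r_8‖·(‖r_8‖/‖r_7‖)^p = 2.002e-3·(0.064373)^1.9997 = 2.002e-3·0.00414729 ≈ 8.303e-06.

8.3e-6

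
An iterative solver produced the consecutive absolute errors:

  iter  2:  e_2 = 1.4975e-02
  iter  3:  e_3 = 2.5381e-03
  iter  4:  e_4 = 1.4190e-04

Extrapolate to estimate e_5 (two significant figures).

1.3e-6

First estimate the order: p ≈ ln(e_4/e_3) / ln(e_3/e_2) = ln(1.4190e-04/2.5381e-03)/ln(2.5381e-03/1.4975e-02) = ln(0.055908)/ln(0.169489) ≈ 1.6248.
Then e_5 ≈ e_4·(e_4/e_3)^p = 1.4190e-04·(0.055908)^1.6248 = 1.4190e-04·0.0092235 ≈ 1.309e-06.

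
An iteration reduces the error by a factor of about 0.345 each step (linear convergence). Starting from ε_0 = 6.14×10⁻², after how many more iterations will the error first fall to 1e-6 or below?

After k steps, ε_k ≈ 6.14×10⁻²·0.345^k.
Need 0.345^k ≤ 1e-6/6.14×10⁻² = 1.62866e-05.
k ≥ ln(1.62866e-05)/ln(0.345) = -11.0252/-1.06421 = 10.360.
Smallest integer k = 11.

11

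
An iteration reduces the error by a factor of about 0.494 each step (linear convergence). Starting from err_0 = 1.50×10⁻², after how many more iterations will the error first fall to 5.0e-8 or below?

After k steps, err_k ≈ 1.50×10⁻²·0.494^k.
Need 0.494^k ≤ 5.0e-8/1.50×10⁻² = 3.33333e-06.
k ≥ ln(3.33333e-06)/ln(0.494) = -12.6115/-0.70522 = 17.883.
Smallest integer k = 18.

18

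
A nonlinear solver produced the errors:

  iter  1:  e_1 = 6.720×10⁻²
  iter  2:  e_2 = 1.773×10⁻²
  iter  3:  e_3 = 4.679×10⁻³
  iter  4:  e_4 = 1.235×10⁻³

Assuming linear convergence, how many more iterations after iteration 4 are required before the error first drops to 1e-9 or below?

Rate ρ ≈ e_4/e_3 = 1.235×10⁻³/4.679×10⁻³ = 0.2639.
After j more steps, e_{4+j} ≈ 1.235×10⁻³·ρ^j; need ρ^j ≤ 1e-9/1.235×10⁻³ = 8.09717e-07.
j ≥ ln(8.09717e-07)/ln(0.2639) = -14.0266/-1.33219 = 10.529.
So 11 more iterations are needed.

11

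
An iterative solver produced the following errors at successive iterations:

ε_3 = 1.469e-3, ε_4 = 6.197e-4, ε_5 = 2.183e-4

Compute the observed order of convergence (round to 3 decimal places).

p ≈ ln(ε_5/ε_4) / ln(ε_4/ε_3)
  = ln(2.183e-4/6.197e-4) / ln(6.197e-4/1.469e-3)
  = ln(0.352267) / ln(0.421852)
  = -1.043366 / -0.863101 ≈ 1.208857

1.209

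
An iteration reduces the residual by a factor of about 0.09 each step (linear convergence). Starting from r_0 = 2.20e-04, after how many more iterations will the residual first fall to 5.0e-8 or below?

After k steps, r_k ≈ 2.20e-04·0.09^k.
Need 0.09^k ≤ 5.0e-8/2.20e-04 = 0.000227273.
k ≥ ln(0.000227273)/ln(0.09) = -8.3894/-2.40795 = 3.484.
Smallest integer k = 4.

4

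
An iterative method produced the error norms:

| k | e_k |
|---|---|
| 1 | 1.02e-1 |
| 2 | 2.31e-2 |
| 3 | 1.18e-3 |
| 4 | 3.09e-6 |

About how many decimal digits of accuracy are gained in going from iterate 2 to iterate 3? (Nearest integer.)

Digits gained ≈ log₁₀(e_2/e_3) = log₁₀(2.31e-2/1.18e-3) = log₁₀(19.5763) ≈ 1.292.

1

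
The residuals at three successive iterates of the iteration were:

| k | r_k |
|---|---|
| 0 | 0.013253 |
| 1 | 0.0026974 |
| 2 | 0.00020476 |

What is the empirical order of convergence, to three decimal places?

1.620

p ≈ ln(r_2/r_1) / ln(r_1/r_0)
  = ln(0.00020476/0.0026974) / ln(0.0026974/0.013253)
  = ln(0.0759101) / ln(0.203531)
  = -2.578206 / -1.591937 ≈ 1.619540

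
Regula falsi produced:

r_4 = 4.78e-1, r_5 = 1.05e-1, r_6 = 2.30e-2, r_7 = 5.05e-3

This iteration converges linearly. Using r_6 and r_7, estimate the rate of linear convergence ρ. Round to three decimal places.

ρ ≈ r_7/r_6 = 5.05e-3/2.30e-2 = 0.21957

0.220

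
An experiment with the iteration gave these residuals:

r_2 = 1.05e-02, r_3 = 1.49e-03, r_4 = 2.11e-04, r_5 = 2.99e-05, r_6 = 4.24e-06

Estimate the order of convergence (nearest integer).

Consecutive ratios: r_6/r_5 = 4.24e-06/2.99e-05 = 0.141806, r_5/r_4 = 2.99e-05/2.11e-04 = 0.141706.
p ≈ ln(0.141806)/ln(0.141706) = -1.9533/-1.9540 ≈ 1.00.
So the convergence is linear (order 1).

1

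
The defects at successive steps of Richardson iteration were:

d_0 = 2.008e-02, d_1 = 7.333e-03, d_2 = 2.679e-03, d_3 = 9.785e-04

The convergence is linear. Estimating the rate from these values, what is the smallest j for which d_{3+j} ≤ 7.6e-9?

Rate ρ ≈ d_3/d_2 = 9.785e-04/2.679e-03 = 0.3652.
After j more steps, d_{3+j} ≈ 9.785e-04·ρ^j; need ρ^j ≤ 7.6e-9/9.785e-04 = 7.76699e-06.
j ≥ ln(7.76699e-06)/ln(0.3652) = -11.7656/-1.00731 = 11.680.
So 12 more iterations are needed.

12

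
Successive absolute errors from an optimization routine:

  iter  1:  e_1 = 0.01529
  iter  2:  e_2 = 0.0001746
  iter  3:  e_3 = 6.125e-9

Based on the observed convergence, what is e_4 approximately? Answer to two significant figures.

3.7e-19

First estimate the order: p ≈ ln(e_3/e_2) / ln(e_2/e_1) = ln(6.125e-9/0.0001746)/ln(0.0001746/0.01529) = ln(3.50802e-05)/ln(0.0114192) ≈ 2.2936.
Then e_4 ≈ e_3·(e_3/e_2)^p = 6.125e-9·(3.50802e-05)^2.2936 = 6.125e-9·6.05556e-11 ≈ 3.709e-19.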